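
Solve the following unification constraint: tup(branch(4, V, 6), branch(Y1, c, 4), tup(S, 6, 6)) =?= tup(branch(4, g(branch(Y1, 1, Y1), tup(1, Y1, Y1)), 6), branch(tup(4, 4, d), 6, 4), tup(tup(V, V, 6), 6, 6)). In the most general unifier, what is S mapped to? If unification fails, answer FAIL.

FAIL

Decompose tup/3: branch(4, V, 6) =?= branch(4, g(branch(Y1, 1, Y1), tup(1, Y1, Y1)), 6),  branch(Y1, c, 4) =?= branch(tup(4, 4, d), 6, 4),  tup(S, 6, 6) =?= tup(tup(V, V, 6), 6, 6).
Decompose branch/3: 4 =?= 4,  V =?= g(branch(Y1, 1, Y1), tup(1, Y1, Y1)),  6 =?= 6.
Delete trivial equation 4 =?= 4.
Bind V := g(branch(Y1, 1, Y1), tup(1, Y1, Y1)); substituting into the one remaining equation that mentions V gives: tup(S, 6, 6) =?= tup(tup(g(branch(Y1, 1, Y1), tup(1, Y1, Y1)), g(branch(Y1, 1, Y1), tup(1, Y1, Y1)), 6), 6, 6).
Delete trivial equation 6 =?= 6.
Decompose branch/3: Y1 =?= tup(4, 4, d),  c =?= 6,  4 =?= 4.
Bind Y1 := tup(4, 4, d); substituting into the one remaining equation that mentions Y1 gives: tup(S, 6, 6) =?= tup(tup(g(branch(tup(4, 4, d), 1, tup(4, 4, d)), tup(1, tup(4, 4, d), tup(4, 4, d))), g(branch(tup(4, 4, d), 1, tup(4, 4, d)), tup(1, tup(4, 4, d), tup(4, 4, d))), 6), 6, 6). Substituting into the earlier binding gives V := g(branch(tup(4, 4, d), 1, tup(4, 4, d)), tup(1, tup(4, 4, d), tup(4, 4, d))).
Clash: constants c and 6 differ; no unifier exists.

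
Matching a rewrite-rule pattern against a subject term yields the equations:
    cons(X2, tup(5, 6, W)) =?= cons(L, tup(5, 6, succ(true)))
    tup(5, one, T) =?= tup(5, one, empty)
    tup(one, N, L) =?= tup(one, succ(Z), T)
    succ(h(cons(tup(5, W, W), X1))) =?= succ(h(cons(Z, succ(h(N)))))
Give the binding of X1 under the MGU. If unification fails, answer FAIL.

succ(h(succ(tup(5, succ(true), succ(true)))))

Decompose cons/2: X2 =?= L,  tup(5, 6, W) =?= tup(5, 6, succ(true)).
Bind X2 := L; no other remaining equation mentions X2.
Decompose tup/3: 5 =?= 5,  6 =?= 6,  W =?= succ(true).
Delete trivial equation 5 =?= 5.
Delete trivial equation 6 =?= 6.
Bind W := succ(true); substituting into the one remaining equation that mentions W gives: succ(h(cons(tup(5, succ(true), succ(true)), X1))) =?= succ(h(cons(Z, succ(h(N))))).
Decompose tup/3: 5 =?= 5,  one =?= one,  T =?= empty.
Delete trivial equation 5 =?= 5.
Delete trivial equation one =?= one.
Bind T := empty; substituting into the one remaining equation that mentions T gives: tup(one, N, L) =?= tup(one, succ(Z), empty).
Decompose tup/3: one =?= one,  N =?= succ(Z),  L =?= empty.
Delete trivial equation one =?= one.
Bind N := succ(Z); substituting into the one remaining equation that mentions N gives: succ(h(cons(tup(5, succ(true), succ(true)), X1))) =?= succ(h(cons(Z, succ(h(succ(Z)))))).
Bind L := empty; no other remaining equation mentions L. Substituting into the earlier binding gives X2 := empty.
Decompose succ/1: h(cons(tup(5, succ(true), succ(true)), X1)) =?= h(cons(Z, succ(h(succ(Z))))).
Decompose h/1: cons(tup(5, succ(true), succ(true)), X1) =?= cons(Z, succ(h(succ(Z)))).
Decompose cons/2: tup(5, succ(true), succ(true)) =?= Z,  X1 =?= succ(h(succ(Z))).
Bind Z := tup(5, succ(true), succ(true)); substituting into the remaining equation gives: X1 =?= succ(h(succ(tup(5, succ(true), succ(true))))). Substituting into the earlier binding gives N := succ(tup(5, succ(true), succ(true))).
Bind X1 := succ(h(succ(tup(5, succ(true), succ(true))))).
MGU = { X2 -> empty, W -> succ(true), T -> empty, N -> succ(tup(5, succ(true), succ(true))), L -> empty, Z -> tup(5, succ(true), succ(true)), X1 -> succ(h(succ(tup(5, succ(true), succ(true))))) }, so X1 -> succ(h(succ(tup(5, succ(true), succ(true))))).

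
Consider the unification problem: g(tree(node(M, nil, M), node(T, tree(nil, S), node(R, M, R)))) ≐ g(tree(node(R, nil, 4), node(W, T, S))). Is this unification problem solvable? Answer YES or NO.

Decompose g/1: tree(node(M, nil, M), node(T, tree(nil, S), node(R, M, R))) ≐ tree(node(R, nil, 4), node(W, T, S)).
Decompose tree/2: node(M, nil, M) ≐ node(R, nil, 4),  node(T, tree(nil, S), node(R, M, R)) ≐ node(W, T, S).
Decompose node/3: M ≐ R,  nil ≐ nil,  M ≐ 4.
Bind M := R; substituting into the 2 remaining equations that mention M gives: R ≐ 4,  node(T, tree(nil, S), node(R, R, R)) ≐ node(W, T, S).
Delete trivial equation nil ≐ nil.
Bind R := 4; substituting into the remaining equation gives: node(T, tree(nil, S), node(4, 4, 4)) ≐ node(W, T, S). Substituting into the earlier binding gives M := 4.
Decompose node/3: T ≐ W,  tree(nil, S) ≐ T,  node(4, 4, 4) ≐ S.
Bind T := W; substituting into the one remaining equation that mentions T gives: tree(nil, S) ≐ W.
Bind W := tree(nil, S); no other remaining equation mentions W. Substituting into the earlier binding gives T := tree(nil, S).
Bind S := node(4, 4, 4). Substituting into the earlier bindings gives T := tree(nil, node(4, 4, 4)), W := tree(nil, node(4, 4, 4)).
No equations remain and no clash or occurs-check failure arose, so a unifier exists.

YES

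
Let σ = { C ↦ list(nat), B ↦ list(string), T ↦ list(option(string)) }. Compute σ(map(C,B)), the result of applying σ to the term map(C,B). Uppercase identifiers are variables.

Replace each occurrence of C with list(nat).
Replace each occurrence of B with list(string).
Result: map(list(nat),list(string)).

map(list(nat),list(string))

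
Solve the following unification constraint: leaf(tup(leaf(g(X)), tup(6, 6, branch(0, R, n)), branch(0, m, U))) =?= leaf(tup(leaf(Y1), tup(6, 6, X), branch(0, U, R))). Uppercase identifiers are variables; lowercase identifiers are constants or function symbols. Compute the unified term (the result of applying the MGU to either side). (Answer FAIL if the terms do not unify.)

Decompose leaf/1: tup(leaf(g(X)), tup(6, 6, branch(0, R, n)), branch(0, m, U)) =?= tup(leaf(Y1), tup(6, 6, X), branch(0, U, R)).
Decompose tup/3: leaf(g(X)) =?= leaf(Y1),  tup(6, 6, branch(0, R, n)) =?= tup(6, 6, X),  branch(0, m, U) =?= branch(0, U, R).
Decompose leaf/1: g(X) =?= Y1.
Bind Y1 := g(X); no other remaining equation mentions Y1.
Decompose tup/3: 6 =?= 6,  6 =?= 6,  branch(0, R, n) =?= X.
Delete trivial equation 6 =?= 6.
Delete trivial equation 6 =?= 6.
Bind X := branch(0, R, n); no other remaining equation mentions X. Substituting into the earlier binding gives Y1 := g(branch(0, R, n)).
Decompose branch/3: 0 =?= 0,  m =?= U,  U =?= R.
Delete trivial equation 0 =?= 0.
Bind U := m; substituting into the remaining equation gives: m =?= R.
Bind R := m. Substituting into the earlier bindings gives Y1 := g(branch(0, m, n)), X := branch(0, m, n).
Applying the MGU to either side gives leaf(tup(leaf(g(branch(0, m, n))), tup(6, 6, branch(0, m, n)), branch(0, m, m))).

leaf(tup(leaf(g(branch(0, m, n))), tup(6, 6, branch(0, m, n)), branch(0, m, m)))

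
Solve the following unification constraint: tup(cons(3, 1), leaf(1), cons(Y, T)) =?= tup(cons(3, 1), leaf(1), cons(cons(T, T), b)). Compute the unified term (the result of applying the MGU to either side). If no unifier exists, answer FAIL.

Decompose tup/3: cons(3, 1) =?= cons(3, 1),  leaf(1) =?= leaf(1),  cons(Y, T) =?= cons(cons(T, T), b).
Delete trivial equation cons(3, 1) =?= cons(3, 1).
Delete trivial equation leaf(1) =?= leaf(1).
Decompose cons/2: Y =?= cons(T, T),  T =?= b.
Bind Y := cons(T, T); no other remaining equation mentions Y.
Bind T := b. Substituting into the earlier binding gives Y := cons(b, b).
Applying the MGU to either side gives tup(cons(3, 1), leaf(1), cons(cons(b, b), b)).

tup(cons(3, 1), leaf(1), cons(cons(b, b), b))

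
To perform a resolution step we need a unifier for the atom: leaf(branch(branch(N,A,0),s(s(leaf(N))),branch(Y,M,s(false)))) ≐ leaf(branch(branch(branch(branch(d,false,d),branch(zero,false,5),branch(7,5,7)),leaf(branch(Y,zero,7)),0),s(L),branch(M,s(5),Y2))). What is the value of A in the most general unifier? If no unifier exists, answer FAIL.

Decompose leaf/1: branch(branch(N,A,0),s(s(leaf(N))),branch(Y,M,s(false))) ≐ branch(branch(branch(branch(d,false,d),branch(zero,false,5),branch(7,5,7)),leaf(branch(Y,zero,7)),0),s(L),branch(M,s(5),Y2)).
Decompose branch/3: branch(N,A,0) ≐ branch(branch(branch(d,false,d),branch(zero,false,5),branch(7,5,7)),leaf(branch(Y,zero,7)),0),  s(s(leaf(N))) ≐ s(L),  branch(Y,M,s(false)) ≐ branch(M,s(5),Y2).
Decompose branch/3: N ≐ branch(branch(d,false,d),branch(zero,false,5),branch(7,5,7)),  A ≐ leaf(branch(Y,zero,7)),  0 ≐ 0.
Bind N := branch(branch(d,false,d),branch(zero,false,5),branch(7,5,7)); substituting into the one remaining equation that mentions N gives: s(s(leaf(branch(branch(d,false,d),branch(zero,false,5),branch(7,5,7))))) ≐ s(L).
Bind A := leaf(branch(Y,zero,7)); no other remaining equation mentions A.
Delete trivial equation 0 ≐ 0.
Decompose s/1: s(leaf(branch(branch(d,false,d),branch(zero,false,5),branch(7,5,7)))) ≐ L.
Bind L := s(leaf(branch(branch(d,false,d),branch(zero,false,5),branch(7,5,7)))); no other remaining equation mentions L.
Decompose branch/3: Y ≐ M,  M ≐ s(5),  s(false) ≐ Y2.
Bind Y := M; no other remaining equation mentions Y. Substituting into the earlier binding gives A := leaf(branch(M,zero,7)).
Bind M := s(5); no other remaining equation mentions M. Substituting into the earlier bindings gives A := leaf(branch(s(5),zero,7)), Y := s(5).
Bind Y2 := s(false).
MGU = { N := branch(branch(d,false,d),branch(zero,false,5),branch(7,5,7)), A := leaf(branch(s(5),zero,7)), L := s(leaf(branch(branch(d,false,d),branch(zero,false,5),branch(7,5,7)))), Y := s(5), M := s(5), Y2 := s(false) }, so A := leaf(branch(s(5),zero,7)).

leaf(branch(s(5),zero,7))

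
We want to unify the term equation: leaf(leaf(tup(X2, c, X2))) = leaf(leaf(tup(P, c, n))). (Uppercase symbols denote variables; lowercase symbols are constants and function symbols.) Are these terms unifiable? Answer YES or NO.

YES

Decompose leaf/1: leaf(tup(X2, c, X2)) = leaf(tup(P, c, n)).
Decompose leaf/1: tup(X2, c, X2) = tup(P, c, n).
Decompose tup/3: X2 = P,  c = c,  X2 = n.
Bind X2 := P; substituting into the one remaining equation that mentions X2 gives: P = n.
Delete trivial equation c = c.
Bind P := n. Substituting into the earlier binding gives X2 := n.
No equations remain and no clash or occurs-check failure arose, so a unifier exists.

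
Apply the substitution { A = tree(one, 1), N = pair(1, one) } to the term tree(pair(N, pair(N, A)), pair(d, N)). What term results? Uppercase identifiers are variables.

Replace each occurrence of A with tree(one, 1).
Replace each occurrence of N with pair(1, one).
Result: tree(pair(pair(1, one), pair(pair(1, one), tree(one, 1))), pair(d, pair(1, one))).

tree(pair(pair(1, one), pair(pair(1, one), tree(one, 1))), pair(d, pair(1, one)))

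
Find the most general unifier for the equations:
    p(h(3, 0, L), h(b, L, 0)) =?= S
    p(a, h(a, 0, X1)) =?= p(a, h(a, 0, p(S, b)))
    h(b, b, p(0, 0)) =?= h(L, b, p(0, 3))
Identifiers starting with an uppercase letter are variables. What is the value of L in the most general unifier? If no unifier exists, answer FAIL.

Bind S := p(h(3, 0, L), h(b, L, 0)); substituting into the one remaining equation that mentions S gives: p(a, h(a, 0, X1)) =?= p(a, h(a, 0, p(p(h(3, 0, L), h(b, L, 0)), b))).
Decompose p/2: a =?= a,  h(a, 0, X1) =?= h(a, 0, p(p(h(3, 0, L), h(b, L, 0)), b)).
Delete trivial equation a =?= a.
Decompose h/3: a =?= a,  0 =?= 0,  X1 =?= p(p(h(3, 0, L), h(b, L, 0)), b).
Delete trivial equation a =?= a.
Delete trivial equation 0 =?= 0.
Bind X1 := p(p(h(3, 0, L), h(b, L, 0)), b); no other remaining equation mentions X1.
Decompose h/3: b =?= L,  b =?= b,  p(0, 0) =?= p(0, 3).
Bind L := b; no other remaining equation mentions L. Substituting into the earlier bindings gives S := p(h(3, 0, b), h(b, b, 0)), X1 := p(p(h(3, 0, b), h(b, b, 0)), b).
Delete trivial equation b =?= b.
Decompose p/2: 0 =?= 0,  0 =?= 3.
Delete trivial equation 0 =?= 0.
Clash: constants 0 and 3 differ; no unifier exists.

FAIL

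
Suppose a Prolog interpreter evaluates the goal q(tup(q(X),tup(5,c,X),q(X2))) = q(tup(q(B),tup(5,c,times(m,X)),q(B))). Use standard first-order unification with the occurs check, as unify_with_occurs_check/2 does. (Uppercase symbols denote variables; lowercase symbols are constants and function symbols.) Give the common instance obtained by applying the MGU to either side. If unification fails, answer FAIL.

Decompose q/1: tup(q(X),tup(5,c,X),q(X2)) = tup(q(B),tup(5,c,times(m,X)),q(B)).
Decompose tup/3: q(X) = q(B),  tup(5,c,X) = tup(5,c,times(m,X)),  q(X2) = q(B).
Decompose q/1: X = B.
Bind X := B; substituting into the one remaining equation that mentions X gives: tup(5,c,B) = tup(5,c,times(m,B)).
Decompose tup/3: 5 = 5,  c = c,  B = times(m,B).
Delete trivial equation 5 = 5.
Delete trivial equation c = c.
Occurs check fails: B occurs in times(m,B); the equation B = times(m,B) has no finite solution.

FAIL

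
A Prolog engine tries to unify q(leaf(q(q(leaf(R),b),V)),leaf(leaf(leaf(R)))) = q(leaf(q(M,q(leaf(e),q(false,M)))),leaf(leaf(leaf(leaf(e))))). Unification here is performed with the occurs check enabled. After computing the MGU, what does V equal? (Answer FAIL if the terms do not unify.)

Decompose q/2: leaf(q(q(leaf(R),b),V)) = leaf(q(M,q(leaf(e),q(false,M)))),  leaf(leaf(leaf(R))) = leaf(leaf(leaf(leaf(e)))).
Decompose leaf/1: q(q(leaf(R),b),V) = q(M,q(leaf(e),q(false,M))).
Decompose q/2: q(leaf(R),b) = M,  V = q(leaf(e),q(false,M)).
Bind M := q(leaf(R),b); substituting into the one remaining equation that mentions M gives: V = q(leaf(e),q(false,q(leaf(R),b))).
Bind V := q(leaf(e),q(false,q(leaf(R),b))); no other remaining equation mentions V.
Decompose leaf/1: leaf(leaf(R)) = leaf(leaf(leaf(e))).
Decompose leaf/1: leaf(R) = leaf(leaf(e)).
Decompose leaf/1: R = leaf(e).
Bind R := leaf(e). Substituting into the earlier bindings gives M := q(leaf(leaf(e)),b), V := q(leaf(e),q(false,q(leaf(leaf(e)),b))).
MGU = { M = q(leaf(leaf(e)),b), V = q(leaf(e),q(false,q(leaf(leaf(e)),b))), R = leaf(e) }, so V = q(leaf(e),q(false,q(leaf(leaf(e)),b))).

q(leaf(e),q(false,q(leaf(leaf(e)),b)))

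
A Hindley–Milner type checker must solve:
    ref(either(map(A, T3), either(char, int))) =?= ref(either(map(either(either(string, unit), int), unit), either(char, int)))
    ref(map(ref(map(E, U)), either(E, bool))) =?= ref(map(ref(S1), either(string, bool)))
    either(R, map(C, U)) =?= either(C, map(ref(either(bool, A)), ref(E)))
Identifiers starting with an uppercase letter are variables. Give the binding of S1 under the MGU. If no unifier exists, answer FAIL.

map(string, ref(string))

Decompose ref/1: either(map(A, T3), either(char, int)) =?= either(map(either(either(string, unit), int), unit), either(char, int)).
Decompose either/2: map(A, T3) =?= map(either(either(string, unit), int), unit),  either(char, int) =?= either(char, int).
Decompose map/2: A =?= either(either(string, unit), int),  T3 =?= unit.
Bind A := either(either(string, unit), int); substituting into the one remaining equation that mentions A gives: either(R, map(C, U)) =?= either(C, map(ref(either(bool, either(either(string, unit), int))), ref(E))).
Bind T3 := unit; no other remaining equation mentions T3.
Delete trivial equation either(char, int) =?= either(char, int).
Decompose ref/1: map(ref(map(E, U)), either(E, bool)) =?= map(ref(S1), either(string, bool)).
Decompose map/2: ref(map(E, U)) =?= ref(S1),  either(E, bool) =?= either(string, bool).
Decompose ref/1: map(E, U) =?= S1.
Bind S1 := map(E, U); no other remaining equation mentions S1.
Decompose either/2: E =?= string,  bool =?= bool.
Bind E := string; substituting into the one remaining equation that mentions E gives: either(R, map(C, U)) =?= either(C, map(ref(either(bool, either(either(string, unit), int))), ref(string))). Substituting into the earlier binding gives S1 := map(string, U).
Delete trivial equation bool =?= bool.
Decompose either/2: R =?= C,  map(C, U) =?= map(ref(either(bool, either(either(string, unit), int))), ref(string)).
Bind R := C; no other remaining equation mentions R.
Decompose map/2: C =?= ref(either(bool, either(either(string, unit), int))),  U =?= ref(string).
Bind C := ref(either(bool, either(either(string, unit), int))); no other remaining equation mentions C. Substituting into the earlier binding gives R := ref(either(bool, either(either(string, unit), int))).
Bind U := ref(string). Substituting into the earlier binding gives S1 := map(string, ref(string)).
MGU = { A := either(either(string, unit), int), T3 := unit, S1 := map(string, ref(string)), E := string, R := ref(either(bool, either(either(string, unit), int))), C := ref(either(bool, either(either(string, unit), int))), U := ref(string) }, so S1 := map(string, ref(string)).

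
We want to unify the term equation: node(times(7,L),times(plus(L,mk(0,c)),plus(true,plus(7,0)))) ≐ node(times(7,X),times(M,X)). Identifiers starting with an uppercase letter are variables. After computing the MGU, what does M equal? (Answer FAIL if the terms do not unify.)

Decompose node/2: times(7,L) ≐ times(7,X),  times(plus(L,mk(0,c)),plus(true,plus(7,0))) ≐ times(M,X).
Decompose times/2: 7 ≐ 7,  L ≐ X.
Delete trivial equation 7 ≐ 7.
Bind L := X; substituting into the remaining equation gives: times(plus(X,mk(0,c)),plus(true,plus(7,0))) ≐ times(M,X).
Decompose times/2: plus(X,mk(0,c)) ≐ M,  plus(true,plus(7,0)) ≐ X.
Bind M := plus(X,mk(0,c)); no other remaining equation mentions M.
Bind X := plus(true,plus(7,0)). Substituting into the earlier bindings gives L := plus(true,plus(7,0)), M := plus(plus(true,plus(7,0)),mk(0,c)).
MGU = { L ↦ plus(true,plus(7,0)), M ↦ plus(plus(true,plus(7,0)),mk(0,c)), X ↦ plus(true,plus(7,0)) }, so M ↦ plus(plus(true,plus(7,0)),mk(0,c)).

plus(plus(true,plus(7,0)),mk(0,c))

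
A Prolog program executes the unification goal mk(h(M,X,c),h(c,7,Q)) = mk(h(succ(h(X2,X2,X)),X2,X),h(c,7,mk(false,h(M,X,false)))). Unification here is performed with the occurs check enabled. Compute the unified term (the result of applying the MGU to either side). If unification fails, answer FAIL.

Decompose mk/2: h(M,X,c) = h(succ(h(X2,X2,X)),X2,X),  h(c,7,Q) = h(c,7,mk(false,h(M,X,false))).
Decompose h/3: M = succ(h(X2,X2,X)),  X = X2,  c = X.
Bind M := succ(h(X2,X2,X)); substituting into the one remaining equation that mentions M gives: h(c,7,Q) = h(c,7,mk(false,h(succ(h(X2,X2,X)),X,false))).
Bind X := X2; substituting into the remaining equations gives: c = X2,  h(c,7,Q) = h(c,7,mk(false,h(succ(h(X2,X2,X2)),X2,false))). Substituting into the earlier binding gives M := succ(h(X2,X2,X2)).
Bind X2 := c; substituting into the remaining equation gives: h(c,7,Q) = h(c,7,mk(false,h(succ(h(c,c,c)),c,false))). Substituting into the earlier bindings gives M := succ(h(c,c,c)), X := c.
Decompose h/3: c = c,  7 = 7,  Q = mk(false,h(succ(h(c,c,c)),c,false)).
Delete trivial equation c = c.
Delete trivial equation 7 = 7.
Bind Q := mk(false,h(succ(h(c,c,c)),c,false)).
Applying the MGU to either side gives mk(h(succ(h(c,c,c)),c,c),h(c,7,mk(false,h(succ(h(c,c,c)),c,false)))).

mk(h(succ(h(c,c,c)),c,c),h(c,7,mk(false,h(succ(h(c,c,c)),c,false))))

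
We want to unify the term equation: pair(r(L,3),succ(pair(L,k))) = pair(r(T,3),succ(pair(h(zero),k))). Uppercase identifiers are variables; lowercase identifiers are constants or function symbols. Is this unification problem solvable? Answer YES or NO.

Decompose pair/2: r(L,3) = r(T,3),  succ(pair(L,k)) = succ(pair(h(zero),k)).
Decompose r/2: L = T,  3 = 3.
Bind L := T; substituting into the one remaining equation that mentions L gives: succ(pair(T,k)) = succ(pair(h(zero),k)).
Delete trivial equation 3 = 3.
Decompose succ/1: pair(T,k) = pair(h(zero),k).
Decompose pair/2: T = h(zero),  k = k.
Bind T := h(zero); no other remaining equation mentions T. Substituting into the earlier binding gives L := h(zero).
Delete trivial equation k = k.
No equations remain and no clash or occurs-check failure arose, so a unifier exists.

YES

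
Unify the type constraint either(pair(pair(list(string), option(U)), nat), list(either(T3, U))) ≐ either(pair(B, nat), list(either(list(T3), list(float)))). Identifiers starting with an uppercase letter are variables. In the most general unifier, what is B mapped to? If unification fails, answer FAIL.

FAIL

Decompose either/2: pair(pair(list(string), option(U)), nat) ≐ pair(B, nat),  list(either(T3, U)) ≐ list(either(list(T3), list(float))).
Decompose pair/2: pair(list(string), option(U)) ≐ B,  nat ≐ nat.
Bind B := pair(list(string), option(U)); no other remaining equation mentions B.
Delete trivial equation nat ≐ nat.
Decompose list/1: either(T3, U) ≐ either(list(T3), list(float)).
Decompose either/2: T3 ≐ list(T3),  U ≐ list(float).
Occurs check fails: T3 occurs in list(T3); the equation T3 ≐ list(T3) has no finite solution.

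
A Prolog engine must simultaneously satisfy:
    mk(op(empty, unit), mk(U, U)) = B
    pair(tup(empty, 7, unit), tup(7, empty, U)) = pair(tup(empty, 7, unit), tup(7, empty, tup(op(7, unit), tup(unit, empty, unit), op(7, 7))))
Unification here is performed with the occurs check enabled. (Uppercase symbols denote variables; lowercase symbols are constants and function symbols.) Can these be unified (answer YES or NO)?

Bind B := mk(op(empty, unit), mk(U, U)); no other remaining equation mentions B.
Decompose pair/2: tup(empty, 7, unit) = tup(empty, 7, unit),  tup(7, empty, U) = tup(7, empty, tup(op(7, unit), tup(unit, empty, unit), op(7, 7))).
Delete trivial equation tup(empty, 7, unit) = tup(empty, 7, unit).
Decompose tup/3: 7 = 7,  empty = empty,  U = tup(op(7, unit), tup(unit, empty, unit), op(7, 7)).
Delete trivial equation 7 = 7.
Delete trivial equation empty = empty.
Bind U := tup(op(7, unit), tup(unit, empty, unit), op(7, 7)). Substituting into the earlier binding gives B := mk(op(empty, unit), mk(tup(op(7, unit), tup(unit, empty, unit), op(7, 7)), tup(op(7, unit), tup(unit, empty, unit), op(7, 7)))).
No equations remain and no clash or occurs-check failure arose, so a unifier exists.

YES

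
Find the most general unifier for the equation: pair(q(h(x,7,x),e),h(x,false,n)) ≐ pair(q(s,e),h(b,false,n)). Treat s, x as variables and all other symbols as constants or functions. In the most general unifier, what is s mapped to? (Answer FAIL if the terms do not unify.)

h(b,7,b)

Decompose pair/2: q(h(x,7,x),e) ≐ q(s,e),  h(x,false,n) ≐ h(b,false,n).
Decompose q/2: h(x,7,x) ≐ s,  e ≐ e.
Bind s := h(x,7,x); no other remaining equation mentions s.
Delete trivial equation e ≐ e.
Decompose h/3: x ≐ b,  false ≐ false,  n ≐ n.
Bind x := b; no other remaining equation mentions x. Substituting into the earlier binding gives s := h(b,7,b).
Delete trivial equation false ≐ false.
Delete trivial equation n ≐ n.
MGU = { s -> h(b,7,b), x -> b }, so s -> h(b,7,b).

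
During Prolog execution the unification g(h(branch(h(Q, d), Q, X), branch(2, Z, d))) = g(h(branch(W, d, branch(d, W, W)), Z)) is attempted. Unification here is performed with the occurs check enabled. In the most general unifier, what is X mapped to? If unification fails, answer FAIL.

Decompose g/1: h(branch(h(Q, d), Q, X), branch(2, Z, d)) = h(branch(W, d, branch(d, W, W)), Z).
Decompose h/2: branch(h(Q, d), Q, X) = branch(W, d, branch(d, W, W)),  branch(2, Z, d) = Z.
Decompose branch/3: h(Q, d) = W,  Q = d,  X = branch(d, W, W).
Bind W := h(Q, d); substituting into the one remaining equation that mentions W gives: X = branch(d, h(Q, d), h(Q, d)).
Bind Q := d; substituting into the one remaining equation that mentions Q gives: X = branch(d, h(d, d), h(d, d)). Substituting into the earlier binding gives W := h(d, d).
Bind X := branch(d, h(d, d), h(d, d)); no other remaining equation mentions X.
Occurs check fails: Z occurs in branch(2, Z, d); the equation Z = branch(2, Z, d) has no finite solution.

FAIL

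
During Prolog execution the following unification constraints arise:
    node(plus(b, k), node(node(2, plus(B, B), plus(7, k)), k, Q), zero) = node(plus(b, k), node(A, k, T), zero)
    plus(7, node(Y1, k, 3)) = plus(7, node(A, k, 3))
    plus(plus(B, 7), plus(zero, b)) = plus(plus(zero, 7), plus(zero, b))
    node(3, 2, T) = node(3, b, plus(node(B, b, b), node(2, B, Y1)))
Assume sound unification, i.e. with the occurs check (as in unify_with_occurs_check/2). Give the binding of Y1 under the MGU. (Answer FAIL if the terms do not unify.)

FAIL

Decompose node/3: plus(b, k) = plus(b, k),  node(node(2, plus(B, B), plus(7, k)), k, Q) = node(A, k, T),  zero = zero.
Delete trivial equation plus(b, k) = plus(b, k).
Decompose node/3: node(2, plus(B, B), plus(7, k)) = A,  k = k,  Q = T.
Bind A := node(2, plus(B, B), plus(7, k)); substituting into the one remaining equation that mentions A gives: plus(7, node(Y1, k, 3)) = plus(7, node(node(2, plus(B, B), plus(7, k)), k, 3)).
Delete trivial equation k = k.
Bind Q := T; no other remaining equation mentions Q.
Delete trivial equation zero = zero.
Decompose plus/2: 7 = 7,  node(Y1, k, 3) = node(node(2, plus(B, B), plus(7, k)), k, 3).
Delete trivial equation 7 = 7.
Decompose node/3: Y1 = node(2, plus(B, B), plus(7, k)),  k = k,  3 = 3.
Bind Y1 := node(2, plus(B, B), plus(7, k)); substituting into the one remaining equation that mentions Y1 gives: node(3, 2, T) = node(3, b, plus(node(B, b, b), node(2, B, node(2, plus(B, B), plus(7, k))))).
Delete trivial equation k = k.
Delete trivial equation 3 = 3.
Decompose plus/2: plus(B, 7) = plus(zero, 7),  plus(zero, b) = plus(zero, b).
Decompose plus/2: B = zero,  7 = 7.
Bind B := zero; substituting into the one remaining equation that mentions B gives: node(3, 2, T) = node(3, b, plus(node(zero, b, b), node(2, zero, node(2, plus(zero, zero), plus(7, k))))). Substituting into the earlier bindings gives A := node(2, plus(zero, zero), plus(7, k)), Y1 := node(2, plus(zero, zero), plus(7, k)).
Delete trivial equation 7 = 7.
Delete trivial equation plus(zero, b) = plus(zero, b).
Decompose node/3: 3 = 3,  2 = b,  T = plus(node(zero, b, b), node(2, zero, node(2, plus(zero, zero), plus(7, k)))).
Delete trivial equation 3 = 3.
Clash: constants 2 and b differ; no unifier exists.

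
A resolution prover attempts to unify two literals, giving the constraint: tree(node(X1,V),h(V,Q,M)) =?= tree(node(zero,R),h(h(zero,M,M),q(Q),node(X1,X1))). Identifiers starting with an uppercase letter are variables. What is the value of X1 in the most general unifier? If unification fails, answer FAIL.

Decompose tree/2: node(X1,V) =?= node(zero,R),  h(V,Q,M) =?= h(h(zero,M,M),q(Q),node(X1,X1)).
Decompose node/2: X1 =?= zero,  V =?= R.
Bind X1 := zero; substituting into the one remaining equation that mentions X1 gives: h(V,Q,M) =?= h(h(zero,M,M),q(Q),node(zero,zero)).
Bind V := R; substituting into the remaining equation gives: h(R,Q,M) =?= h(h(zero,M,M),q(Q),node(zero,zero)).
Decompose h/3: R =?= h(zero,M,M),  Q =?= q(Q),  M =?= node(zero,zero).
Bind R := h(zero,M,M); no other remaining equation mentions R. Substituting into the earlier binding gives V := h(zero,M,M).
Occurs check fails: Q occurs in q(Q); the equation Q =?= q(Q) has no finite solution.

FAIL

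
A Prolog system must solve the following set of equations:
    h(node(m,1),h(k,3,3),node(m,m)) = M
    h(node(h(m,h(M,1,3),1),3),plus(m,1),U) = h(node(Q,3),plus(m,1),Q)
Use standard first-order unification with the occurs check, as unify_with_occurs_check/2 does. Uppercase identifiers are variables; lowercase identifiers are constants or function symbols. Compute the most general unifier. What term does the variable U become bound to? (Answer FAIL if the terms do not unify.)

Bind M := h(node(m,1),h(k,3,3),node(m,m)); substituting into the remaining equation gives: h(node(h(m,h(h(node(m,1),h(k,3,3),node(m,m)),1,3),1),3),plus(m,1),U) = h(node(Q,3),plus(m,1),Q).
Decompose h/3: node(h(m,h(h(node(m,1),h(k,3,3),node(m,m)),1,3),1),3) = node(Q,3),  plus(m,1) = plus(m,1),  U = Q.
Decompose node/2: h(m,h(h(node(m,1),h(k,3,3),node(m,m)),1,3),1) = Q,  3 = 3.
Bind Q := h(m,h(h(node(m,1),h(k,3,3),node(m,m)),1,3),1); substituting into the one remaining equation that mentions Q gives: U = h(m,h(h(node(m,1),h(k,3,3),node(m,m)),1,3),1).
Delete trivial equation 3 = 3.
Delete trivial equation plus(m,1) = plus(m,1).
Bind U := h(m,h(h(node(m,1),h(k,3,3),node(m,m)),1,3),1).
MGU = { M -> h(node(m,1),h(k,3,3),node(m,m)), Q -> h(m,h(h(node(m,1),h(k,3,3),node(m,m)),1,3),1), U -> h(m,h(h(node(m,1),h(k,3,3),node(m,m)),1,3),1) }, so U -> h(m,h(h(node(m,1),h(k,3,3),node(m,m)),1,3),1).

h(m,h(h(node(m,1),h(k,3,3),node(m,m)),1,3),1)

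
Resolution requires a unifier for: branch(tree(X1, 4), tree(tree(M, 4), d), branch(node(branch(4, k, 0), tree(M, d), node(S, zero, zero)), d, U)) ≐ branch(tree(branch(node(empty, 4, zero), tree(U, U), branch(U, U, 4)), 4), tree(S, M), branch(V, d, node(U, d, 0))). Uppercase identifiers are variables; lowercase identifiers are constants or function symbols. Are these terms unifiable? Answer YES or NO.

NO

Decompose branch/3: tree(X1, 4) ≐ tree(branch(node(empty, 4, zero), tree(U, U), branch(U, U, 4)), 4),  tree(tree(M, 4), d) ≐ tree(S, M),  branch(node(branch(4, k, 0), tree(M, d), node(S, zero, zero)), d, U) ≐ branch(V, d, node(U, d, 0)).
Decompose tree/2: X1 ≐ branch(node(empty, 4, zero), tree(U, U), branch(U, U, 4)),  4 ≐ 4.
Bind X1 := branch(node(empty, 4, zero), tree(U, U), branch(U, U, 4)); no other remaining equation mentions X1.
Delete trivial equation 4 ≐ 4.
Decompose tree/2: tree(M, 4) ≐ S,  d ≐ M.
Bind S := tree(M, 4); substituting into the one remaining equation that mentions S gives: branch(node(branch(4, k, 0), tree(M, d), node(tree(M, 4), zero, zero)), d, U) ≐ branch(V, d, node(U, d, 0)).
Bind M := d; substituting into the remaining equation gives: branch(node(branch(4, k, 0), tree(d, d), node(tree(d, 4), zero, zero)), d, U) ≐ branch(V, d, node(U, d, 0)). Substituting into the earlier binding gives S := tree(d, 4).
Decompose branch/3: node(branch(4, k, 0), tree(d, d), node(tree(d, 4), zero, zero)) ≐ V,  d ≐ d,  U ≐ node(U, d, 0).
Bind V := node(branch(4, k, 0), tree(d, d), node(tree(d, 4), zero, zero)); no other remaining equation mentions V.
Delete trivial equation d ≐ d.
Occurs check fails: U occurs in node(U, d, 0); the equation U ≐ node(U, d, 0) has no finite solution.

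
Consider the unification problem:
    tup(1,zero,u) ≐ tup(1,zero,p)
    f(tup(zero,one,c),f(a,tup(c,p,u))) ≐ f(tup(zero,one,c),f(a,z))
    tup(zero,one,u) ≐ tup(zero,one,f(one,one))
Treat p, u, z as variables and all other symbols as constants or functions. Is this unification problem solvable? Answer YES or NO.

YES

Decompose tup/3: 1 ≐ 1,  zero ≐ zero,  u ≐ p.
Delete trivial equation 1 ≐ 1.
Delete trivial equation zero ≐ zero.
Bind u := p; substituting into the remaining equations gives: f(tup(zero,one,c),f(a,tup(c,p,p))) ≐ f(tup(zero,one,c),f(a,z)),  tup(zero,one,p) ≐ tup(zero,one,f(one,one)).
Decompose f/2: tup(zero,one,c) ≐ tup(zero,one,c),  f(a,tup(c,p,p)) ≐ f(a,z).
Delete trivial equation tup(zero,one,c) ≐ tup(zero,one,c).
Decompose f/2: a ≐ a,  tup(c,p,p) ≐ z.
Delete trivial equation a ≐ a.
Bind z := tup(c,p,p); no other remaining equation mentions z.
Decompose tup/3: zero ≐ zero,  one ≐ one,  p ≐ f(one,one).
Delete trivial equation zero ≐ zero.
Delete trivial equation one ≐ one.
Bind p := f(one,one). Substituting into the earlier bindings gives u := f(one,one), z := tup(c,f(one,one),f(one,one)).
No equations remain and no clash or occurs-check failure arose, so a unifier exists.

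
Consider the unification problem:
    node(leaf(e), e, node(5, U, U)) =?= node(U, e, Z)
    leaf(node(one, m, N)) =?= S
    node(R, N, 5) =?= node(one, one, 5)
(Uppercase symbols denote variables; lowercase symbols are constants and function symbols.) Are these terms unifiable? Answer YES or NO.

YES

Decompose node/3: leaf(e) =?= U,  e =?= e,  node(5, U, U) =?= Z.
Bind U := leaf(e); substituting into the one remaining equation that mentions U gives: node(5, leaf(e), leaf(e)) =?= Z.
Delete trivial equation e =?= e.
Bind Z := node(5, leaf(e), leaf(e)); no other remaining equation mentions Z.
Bind S := leaf(node(one, m, N)); no other remaining equation mentions S.
Decompose node/3: R =?= one,  N =?= one,  5 =?= 5.
Bind R := one; no other remaining equation mentions R.
Bind N := one; no other remaining equation mentions N. Substituting into the earlier binding gives S := leaf(node(one, m, one)).
Delete trivial equation 5 =?= 5.
No equations remain and no clash or occurs-check failure arose, so a unifier exists.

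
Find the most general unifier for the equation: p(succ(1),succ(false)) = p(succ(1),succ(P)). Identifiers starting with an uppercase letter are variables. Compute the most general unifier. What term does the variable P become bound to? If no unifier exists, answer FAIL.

false

Decompose p/2: succ(1) = succ(1),  succ(false) = succ(P).
Delete trivial equation succ(1) = succ(1).
Decompose succ/1: false = P.
Bind P := false.
MGU = { P -> false }, so P -> false.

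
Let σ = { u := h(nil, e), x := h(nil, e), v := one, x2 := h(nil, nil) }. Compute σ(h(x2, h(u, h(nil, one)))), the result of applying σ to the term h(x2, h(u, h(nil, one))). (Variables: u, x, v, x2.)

h(h(nil, nil), h(h(nil, e), h(nil, one)))

Replace each occurrence of u with h(nil, e).
Replace each occurrence of x2 with h(nil, nil).
Result: h(h(nil, nil), h(h(nil, e), h(nil, one))).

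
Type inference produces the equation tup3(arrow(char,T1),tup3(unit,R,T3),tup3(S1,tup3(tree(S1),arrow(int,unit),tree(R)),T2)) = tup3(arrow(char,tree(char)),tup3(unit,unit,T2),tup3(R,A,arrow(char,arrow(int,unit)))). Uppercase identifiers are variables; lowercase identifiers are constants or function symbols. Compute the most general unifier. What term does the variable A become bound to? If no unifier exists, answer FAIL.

Decompose tup3/3: arrow(char,T1) = arrow(char,tree(char)),  tup3(unit,R,T3) = tup3(unit,unit,T2),  tup3(S1,tup3(tree(S1),arrow(int,unit),tree(R)),T2) = tup3(R,A,arrow(char,arrow(int,unit))).
Decompose arrow/2: char = char,  T1 = tree(char).
Delete trivial equation char = char.
Bind T1 := tree(char); no other remaining equation mentions T1.
Decompose tup3/3: unit = unit,  R = unit,  T3 = T2.
Delete trivial equation unit = unit.
Bind R := unit; substituting into the one remaining equation that mentions R gives: tup3(S1,tup3(tree(S1),arrow(int,unit),tree(unit)),T2) = tup3(unit,A,arrow(char,arrow(int,unit))).
Bind T3 := T2; no other remaining equation mentions T3.
Decompose tup3/3: S1 = unit,  tup3(tree(S1),arrow(int,unit),tree(unit)) = A,  T2 = arrow(char,arrow(int,unit)).
Bind S1 := unit; substituting into the one remaining equation that mentions S1 gives: tup3(tree(unit),arrow(int,unit),tree(unit)) = A.
Bind A := tup3(tree(unit),arrow(int,unit),tree(unit)); no other remaining equation mentions A.
Bind T2 := arrow(char,arrow(int,unit)). Substituting into the earlier binding gives T3 := arrow(char,arrow(int,unit)).
MGU = { T1 := tree(char), R := unit, T3 := arrow(char,arrow(int,unit)), S1 := unit, A := tup3(tree(unit),arrow(int,unit),tree(unit)), T2 := arrow(char,arrow(int,unit)) }, so A := tup3(tree(unit),arrow(int,unit),tree(unit)).

tup3(tree(unit),arrow(int,unit),tree(unit))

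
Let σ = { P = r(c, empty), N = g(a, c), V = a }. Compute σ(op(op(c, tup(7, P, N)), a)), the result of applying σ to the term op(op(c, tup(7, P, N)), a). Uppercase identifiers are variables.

Replace each occurrence of P with r(c, empty).
Replace each occurrence of N with g(a, c).
Result: op(op(c, tup(7, r(c, empty), g(a, c))), a).

op(op(c, tup(7, r(c, empty), g(a, c))), a)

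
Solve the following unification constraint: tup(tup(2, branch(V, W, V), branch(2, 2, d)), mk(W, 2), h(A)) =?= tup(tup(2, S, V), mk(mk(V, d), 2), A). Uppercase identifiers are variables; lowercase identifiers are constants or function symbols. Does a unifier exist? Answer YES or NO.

NO

Decompose tup/3: tup(2, branch(V, W, V), branch(2, 2, d)) =?= tup(2, S, V),  mk(W, 2) =?= mk(mk(V, d), 2),  h(A) =?= A.
Decompose tup/3: 2 =?= 2,  branch(V, W, V) =?= S,  branch(2, 2, d) =?= V.
Delete trivial equation 2 =?= 2.
Bind S := branch(V, W, V); no other remaining equation mentions S.
Bind V := branch(2, 2, d); substituting into the one remaining equation that mentions V gives: mk(W, 2) =?= mk(mk(branch(2, 2, d), d), 2). Substituting into the earlier binding gives S := branch(branch(2, 2, d), W, branch(2, 2, d)).
Decompose mk/2: W =?= mk(branch(2, 2, d), d),  2 =?= 2.
Bind W := mk(branch(2, 2, d), d); no other remaining equation mentions W. Substituting into the earlier binding gives S := branch(branch(2, 2, d), mk(branch(2, 2, d), d), branch(2, 2, d)).
Delete trivial equation 2 =?= 2.
Occurs check fails: A occurs in h(A); the equation A =?= h(A) has no finite solution.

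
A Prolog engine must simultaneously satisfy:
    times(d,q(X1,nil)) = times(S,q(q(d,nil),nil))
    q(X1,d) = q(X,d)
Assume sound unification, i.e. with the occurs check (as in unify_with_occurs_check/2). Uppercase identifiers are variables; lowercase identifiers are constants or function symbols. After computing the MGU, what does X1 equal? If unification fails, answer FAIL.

Decompose times/2: d = S,  q(X1,nil) = q(q(d,nil),nil).
Bind S := d; no other remaining equation mentions S.
Decompose q/2: X1 = q(d,nil),  nil = nil.
Bind X1 := q(d,nil); substituting into the one remaining equation that mentions X1 gives: q(q(d,nil),d) = q(X,d).
Delete trivial equation nil = nil.
Decompose q/2: q(d,nil) = X,  d = d.
Bind X := q(d,nil); no other remaining equation mentions X.
Delete trivial equation d = d.
MGU = { S ↦ d, X1 ↦ q(d,nil), X ↦ q(d,nil) }, so X1 ↦ q(d,nil).

q(d,nil)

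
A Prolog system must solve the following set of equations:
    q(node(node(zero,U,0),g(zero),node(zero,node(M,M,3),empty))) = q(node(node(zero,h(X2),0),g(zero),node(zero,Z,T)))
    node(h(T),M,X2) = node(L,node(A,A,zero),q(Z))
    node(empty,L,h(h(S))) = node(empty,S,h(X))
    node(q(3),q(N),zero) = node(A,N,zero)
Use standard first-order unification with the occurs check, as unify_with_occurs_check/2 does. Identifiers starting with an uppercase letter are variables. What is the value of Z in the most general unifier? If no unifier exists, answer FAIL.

FAIL

Decompose q/1: node(node(zero,U,0),g(zero),node(zero,node(M,M,3),empty)) = node(node(zero,h(X2),0),g(zero),node(zero,Z,T)).
Decompose node/3: node(zero,U,0) = node(zero,h(X2),0),  g(zero) = g(zero),  node(zero,node(M,M,3),empty) = node(zero,Z,T).
Decompose node/3: zero = zero,  U = h(X2),  0 = 0.
Delete trivial equation zero = zero.
Bind U := h(X2); no other remaining equation mentions U.
Delete trivial equation 0 = 0.
Delete trivial equation g(zero) = g(zero).
Decompose node/3: zero = zero,  node(M,M,3) = Z,  empty = T.
Delete trivial equation zero = zero.
Bind Z := node(M,M,3); substituting into the one remaining equation that mentions Z gives: node(h(T),M,X2) = node(L,node(A,A,zero),q(node(M,M,3))).
Bind T := empty; substituting into the one remaining equation that mentions T gives: node(h(empty),M,X2) = node(L,node(A,A,zero),q(node(M,M,3))).
Decompose node/3: h(empty) = L,  M = node(A,A,zero),  X2 = q(node(M,M,3)).
Bind L := h(empty); substituting into the one remaining equation that mentions L gives: node(empty,h(empty),h(h(S))) = node(empty,S,h(X)).
Bind M := node(A,A,zero); substituting into the one remaining equation that mentions M gives: X2 = q(node(node(A,A,zero),node(A,A,zero),3)). Substituting into the earlier binding gives Z := node(node(A,A,zero),node(A,A,zero),3).
Bind X2 := q(node(node(A,A,zero),node(A,A,zero),3)); no other remaining equation mentions X2. Substituting into the earlier binding gives U := h(q(node(node(A,A,zero),node(A,A,zero),3))).
Decompose node/3: empty = empty,  h(empty) = S,  h(h(S)) = h(X).
Delete trivial equation empty = empty.
Bind S := h(empty); substituting into the one remaining equation that mentions S gives: h(h(h(empty))) = h(X).
Decompose h/1: h(h(empty)) = X.
Bind X := h(h(empty)); no other remaining equation mentions X.
Decompose node/3: q(3) = A,  q(N) = N,  zero = zero.
Bind A := q(3); no other remaining equation mentions A. Substituting into the earlier bindings gives U := h(q(node(node(q(3),q(3),zero),node(q(3),q(3),zero),3))), Z := node(node(q(3),q(3),zero),node(q(3),q(3),zero),3), M := node(q(3),q(3),zero), X2 := q(node(node(q(3),q(3),zero),node(q(3),q(3),zero),3)).
Occurs check fails: N occurs in q(N); the equation N = q(N) has no finite solution.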